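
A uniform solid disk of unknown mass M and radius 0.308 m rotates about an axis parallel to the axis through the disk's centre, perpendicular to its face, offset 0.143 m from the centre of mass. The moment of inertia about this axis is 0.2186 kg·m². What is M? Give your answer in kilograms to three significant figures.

3.22

I = I_cm + Md² = (1/2)MR² + Md² = M·[0.5·(0.308)² + (0.143)²] = M·0.067881.
So M = 0.2186 / 0.067881 = 3.2203 kg.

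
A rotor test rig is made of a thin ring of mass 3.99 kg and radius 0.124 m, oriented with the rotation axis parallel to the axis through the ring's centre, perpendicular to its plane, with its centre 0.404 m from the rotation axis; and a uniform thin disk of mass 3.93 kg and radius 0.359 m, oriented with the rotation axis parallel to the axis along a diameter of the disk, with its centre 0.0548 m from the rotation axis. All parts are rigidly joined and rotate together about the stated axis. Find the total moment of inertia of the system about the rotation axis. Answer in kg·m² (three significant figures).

0.851

Thin ring: I_cm = MR² = (3.99)(0.124)² = 0.06135 kg·m²; centre at d = 0.404 m, so I = I_cm + Md² gives I = 0.06135 + (3.99)(0.404)² = 0.71258 kg·m².
Thin disk: I_cm = (1/4)MR² = (1/4)(3.93)(0.359)² = 0.12663 kg·m²; centre at d = 0.0548 m, so I = I_cm + Md² gives I = 0.12663 + (3.93)(0.0548)² = 0.13843 kg·m².
Total I = 0.71258 + 0.13843 = 0.85101 kg·m².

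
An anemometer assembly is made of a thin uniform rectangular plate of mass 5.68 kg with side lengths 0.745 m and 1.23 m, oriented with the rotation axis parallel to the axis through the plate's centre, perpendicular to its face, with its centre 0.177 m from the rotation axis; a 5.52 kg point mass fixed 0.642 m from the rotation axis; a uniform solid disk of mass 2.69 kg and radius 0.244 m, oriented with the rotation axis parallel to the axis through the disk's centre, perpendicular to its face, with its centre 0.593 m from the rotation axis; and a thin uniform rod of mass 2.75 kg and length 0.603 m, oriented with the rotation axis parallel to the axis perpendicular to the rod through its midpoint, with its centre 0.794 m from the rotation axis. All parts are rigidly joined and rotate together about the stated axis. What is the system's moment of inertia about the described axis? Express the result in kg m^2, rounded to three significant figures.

6.27

Rectangular plate: I_cm = (1/12)M(a²+b²) = (1/12)(5.68)[(0.745)² + (1.23)²] = 0.97882 kg m^2; centre at d = 0.177 m, so the parallel axis theorem gives I = 0.97882 + (5.68)(0.177)² = 1.1568 kg m^2.
Point mass: I_cm = 0; centre at d = 0.642 m, so the parallel axis theorem gives I = 0 + (5.52)(0.642)² = 2.2751 kg m^2.
Solid disk: I_cm = (1/2)MR² = (1/2)(2.69)(0.244)² = 0.080076 kg m^2; centre at d = 0.593 m, so the parallel axis theorem gives I = 0.080076 + (2.69)(0.593)² = 1.026 kg m^2.
Thin rod: I_cm = (1/12)ML² = (1/12)(2.75)(0.603)² = 0.083327 kg m^2; centre at d = 0.794 m, so the parallel axis theorem gives I = 0.083327 + (2.75)(0.794)² = 1.817 kg m^2.
Total I = 1.1568 + 2.2751 + 1.026 + 1.817 = 6.2749 kg m^2.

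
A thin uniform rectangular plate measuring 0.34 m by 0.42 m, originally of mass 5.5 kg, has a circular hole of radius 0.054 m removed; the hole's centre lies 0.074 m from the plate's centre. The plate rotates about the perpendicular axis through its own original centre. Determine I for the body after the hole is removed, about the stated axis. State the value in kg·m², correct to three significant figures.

Unpierced body about its centre: I₀ = (1/12)M(a²+b²) = (1/12)(5.5)[(0.34)² + (0.42)²] = 0.13383 kg·m².
The removed disk has mass m = M·πr²/(ab) = (5.5)·π(0.054)²/(0.34·0.42) = 0.35284 kg (same uniform areal density).
Its moment of inertia about the rotation axis (parallel-axis theorem): I_hole = (1/2)mr² + md² = (1/2)(0.35284)(0.054)² + (0.35284)(0.074)² = 0.0024466 kg·m².
Treating the hole as negative mass, I = I₀ − I_hole = 0.13383 − 0.0024466 = 0.13139 kg·m².

0.131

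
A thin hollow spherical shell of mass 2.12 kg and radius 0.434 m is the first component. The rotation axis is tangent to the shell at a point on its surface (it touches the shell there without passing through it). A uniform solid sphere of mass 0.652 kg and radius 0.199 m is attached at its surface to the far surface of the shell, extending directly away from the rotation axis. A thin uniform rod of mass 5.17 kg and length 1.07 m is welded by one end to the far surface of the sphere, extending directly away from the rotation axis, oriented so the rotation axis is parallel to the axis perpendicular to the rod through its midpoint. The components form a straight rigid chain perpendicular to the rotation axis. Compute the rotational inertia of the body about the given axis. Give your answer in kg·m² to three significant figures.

Spherical shell: I_cm = (2/3)MR² = (2/3)(2.12)(0.434)² = 0.26621 kg·m²; centre at d = 0.434 m, so the parallel axis theorem gives I = 0.26621 + (2.12)(0.434)² = 0.66552 kg·m².
Solid sphere: I_cm = (2/5)MR² = (2/5)(0.652)(0.199)² = 0.010328 kg·m²; centre at d = 0.434 + 0.434 + 0.199 = 1.067 m, so the parallel axis theorem gives I = 0.010328 + (0.652)(1.067)² = 0.75262 kg·m².
Thin rod: I_cm = (1/12)ML² = (1/12)(5.17)(1.07)² = 0.49326 kg·m²; centre at d = 0.434 + 0.434 + 0.199 + 0.199 + 0.535 = 1.801 m, so the parallel axis theorem gives I = 0.49326 + (5.17)(1.801)² = 17.263 kg·m².
Total I = 0.66552 + 0.75262 + 17.263 = 18.681 kg·m².

18.7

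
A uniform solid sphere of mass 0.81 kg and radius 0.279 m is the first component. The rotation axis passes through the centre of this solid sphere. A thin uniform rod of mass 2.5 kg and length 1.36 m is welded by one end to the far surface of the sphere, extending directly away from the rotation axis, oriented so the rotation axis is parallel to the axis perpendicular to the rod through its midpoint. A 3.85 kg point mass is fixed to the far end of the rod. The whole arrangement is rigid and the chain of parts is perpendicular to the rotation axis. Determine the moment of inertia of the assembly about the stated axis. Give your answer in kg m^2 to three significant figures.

Solid sphere: I_cm = (2/5)MR² = (2/5)(0.81)(0.279)² = 0.02522 kg m^2; axis through the centre, so I = 0.02522 kg m^2.
Thin rod: I_cm = (1/12)ML² = (1/12)(2.5)(1.36)² = 0.38533 kg m^2; centre at d = 0.279 + 0.68 = 0.959 m, so I = I_cm + Md² gives I = 0.38533 + (2.5)(0.959)² = 2.6845 kg m^2.
Point mass: I_cm = 0; centre at d = 0.279 + 0.68 + 0.68 = 1.639 m, so I = I_cm + Md² gives I = 0 + (3.85)(1.639)² = 10.342 kg m^2.
Total I = 0.02522 + 2.6845 + 10.342 = 13.052 kg m^2.

13.1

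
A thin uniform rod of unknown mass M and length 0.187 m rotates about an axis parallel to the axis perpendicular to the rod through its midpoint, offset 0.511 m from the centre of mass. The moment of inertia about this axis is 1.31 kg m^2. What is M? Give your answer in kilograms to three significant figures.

I = I_cm + Md² = (1/12)ML² + Md² = M·[0.0833333·(0.187)² + (0.511)²] = M·0.26404.
So M = 1.31 / 0.26404 = 4.9615 kg.

4.96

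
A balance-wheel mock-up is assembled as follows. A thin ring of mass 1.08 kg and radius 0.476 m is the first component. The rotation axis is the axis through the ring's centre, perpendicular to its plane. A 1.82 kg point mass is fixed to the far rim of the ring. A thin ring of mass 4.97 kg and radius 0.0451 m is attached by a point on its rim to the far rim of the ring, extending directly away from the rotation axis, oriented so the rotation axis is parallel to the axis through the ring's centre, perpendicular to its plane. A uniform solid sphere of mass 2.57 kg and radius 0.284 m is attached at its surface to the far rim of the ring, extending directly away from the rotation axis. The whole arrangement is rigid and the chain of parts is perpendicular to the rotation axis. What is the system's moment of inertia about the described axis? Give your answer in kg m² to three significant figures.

3.96

Thin ring: I_cm = MR² = (1.08)(0.476)² = 0.2447 kg m²; axis through the centre, so I = 0.2447 kg m².
Point mass: I_cm = 0; centre at d = 0.476 m, so I = I_cm + Md² gives I = 0 + (1.82)(0.476)² = 0.41237 kg m².
Thin ring: I_cm = MR² = (4.97)(0.0451)² = 0.010109 kg m²; centre at d = 0.476 + 0.0451 = 0.5211 m, so I = I_cm + Md² gives I = 0.010109 + (4.97)(0.5211)² = 1.3597 kg m².
Solid sphere: I_cm = (2/5)MR² = (2/5)(2.57)(0.284)² = 0.082914 kg m²; centre at d = 0.476 + 0.0451 + 0.0451 + 0.284 = 0.8502 m, so I = I_cm + Md² gives I = 0.082914 + (2.57)(0.8502)² = 1.9406 kg m².
Total I = 0.2447 + 0.41237 + 1.3597 + 1.9406 = 3.9574 kg m².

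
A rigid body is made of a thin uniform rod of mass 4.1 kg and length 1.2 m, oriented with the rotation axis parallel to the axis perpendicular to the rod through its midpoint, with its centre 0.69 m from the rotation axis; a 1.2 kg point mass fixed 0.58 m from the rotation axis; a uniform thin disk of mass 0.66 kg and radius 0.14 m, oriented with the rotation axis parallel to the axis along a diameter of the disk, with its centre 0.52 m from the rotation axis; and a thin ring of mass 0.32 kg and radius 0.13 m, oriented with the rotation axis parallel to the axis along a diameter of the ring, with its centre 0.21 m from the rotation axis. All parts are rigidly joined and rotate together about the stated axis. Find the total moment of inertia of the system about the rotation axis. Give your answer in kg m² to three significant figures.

3.05

Thin rod: I_cm = (1/12)ML² = (1/12)(4.1)(1.2)² = 0.492 kg m²; centre at d = 0.69 m, so I = I_cm + Md² gives I = 0.492 + (4.1)(0.69)² = 2.444 kg m².
Point mass: I_cm = 0; centre at d = 0.58 m, so I = I_cm + Md² gives I = 0 + (1.2)(0.58)² = 0.40368 kg m².
Thin disk: I_cm = (1/4)MR² = (1/4)(0.66)(0.14)² = 0.003234 kg m²; centre at d = 0.52 m, so I = I_cm + Md² gives I = 0.003234 + (0.66)(0.52)² = 0.1817 kg m².
Thin ring: I_cm = (1/2)MR² = (1/2)(0.32)(0.13)² = 0.002704 kg m²; centre at d = 0.21 m, so I = I_cm + Md² gives I = 0.002704 + (0.32)(0.21)² = 0.016816 kg m².
Total I = 2.444 + 0.40368 + 0.1817 + 0.016816 = 3.0462 kg m².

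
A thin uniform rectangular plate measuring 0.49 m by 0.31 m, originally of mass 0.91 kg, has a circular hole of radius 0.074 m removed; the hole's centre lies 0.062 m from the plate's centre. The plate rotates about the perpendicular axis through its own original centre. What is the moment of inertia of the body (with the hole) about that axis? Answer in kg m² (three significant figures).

0.0248

Unpierced body about its centre: I₀ = (1/12)M(a²+b²) = (1/12)(0.91)[(0.49)² + (0.31)²] = 0.025495 kg m².
The removed disk has mass m = M·πr²/(ab) = (0.91)·π(0.074)²/(0.49·0.31) = 0.10306 kg (same uniform areal density).
Its moment of inertia about the rotation axis (parallel-axis theorem): I_hole = (1/2)mr² + md² = (1/2)(0.10306)(0.074)² + (0.10306)(0.062)² = 0.00067835 kg m².
Treating the hole as negative mass, I = I₀ − I_hole = 0.025495 − 0.00067835 = 0.024817 kg m².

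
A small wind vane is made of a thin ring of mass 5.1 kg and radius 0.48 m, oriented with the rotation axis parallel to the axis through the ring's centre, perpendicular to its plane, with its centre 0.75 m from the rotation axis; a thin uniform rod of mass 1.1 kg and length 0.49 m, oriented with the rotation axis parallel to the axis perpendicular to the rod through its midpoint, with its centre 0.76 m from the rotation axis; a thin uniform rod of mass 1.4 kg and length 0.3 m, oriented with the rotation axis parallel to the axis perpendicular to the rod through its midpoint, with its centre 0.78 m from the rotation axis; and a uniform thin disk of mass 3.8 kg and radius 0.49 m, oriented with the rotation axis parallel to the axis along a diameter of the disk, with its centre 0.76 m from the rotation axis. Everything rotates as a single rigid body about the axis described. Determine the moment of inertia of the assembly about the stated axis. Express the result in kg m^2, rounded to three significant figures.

7.99

Thin ring: I_cm = MR² = (5.1)(0.48)² = 1.175 kg m^2; centre at d = 0.75 m, so I = I_cm + Md² gives I = 1.175 + (5.1)(0.75)² = 4.0438 kg m^2.
Thin rod: I_cm = (1/12)ML² = (1/12)(1.1)(0.49)² = 0.022009 kg m^2; centre at d = 0.76 m, so I = I_cm + Md² gives I = 0.022009 + (1.1)(0.76)² = 0.65737 kg m^2.
Thin rod: I_cm = (1/12)ML² = (1/12)(1.4)(0.3)² = 0.0105 kg m^2; centre at d = 0.78 m, so I = I_cm + Md² gives I = 0.0105 + (1.4)(0.78)² = 0.86226 kg m^2.
Thin disk: I_cm = (1/4)MR² = (1/4)(3.8)(0.49)² = 0.22809 kg m^2; centre at d = 0.76 m, so I = I_cm + Md² gives I = 0.22809 + (3.8)(0.76)² = 2.423 kg m^2.
Total I = 4.0438 + 0.65737 + 0.86226 + 2.423 = 7.9864 kg m^2.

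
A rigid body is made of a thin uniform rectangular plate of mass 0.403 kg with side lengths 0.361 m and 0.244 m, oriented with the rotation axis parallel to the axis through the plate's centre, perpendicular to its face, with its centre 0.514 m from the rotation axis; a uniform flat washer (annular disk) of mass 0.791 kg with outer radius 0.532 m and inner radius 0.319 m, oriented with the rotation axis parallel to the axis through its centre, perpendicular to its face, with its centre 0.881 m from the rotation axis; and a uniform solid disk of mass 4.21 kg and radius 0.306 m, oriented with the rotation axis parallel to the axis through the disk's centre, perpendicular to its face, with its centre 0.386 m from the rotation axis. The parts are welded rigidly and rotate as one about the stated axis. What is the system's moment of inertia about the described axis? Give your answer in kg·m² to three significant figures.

Rectangular plate: I_cm = (1/12)M(a²+b²) = (1/12)(0.403)[(0.361)² + (0.244)²] = 0.006376 kg·m²; centre at d = 0.514 m, so I = I_cm + Md² gives I = 0.006376 + (0.403)(0.514)² = 0.11285 kg·m².
Annular disk: I_cm = (1/2)M(R²+r²) = (1/2)(0.791)[(0.532)² + (0.319)²] = 0.15218 kg·m²; centre at d = 0.881 m, so I = I_cm + Md² gives I = 0.15218 + (0.791)(0.881)² = 0.76613 kg·m².
Solid disk: I_cm = (1/2)MR² = (1/2)(4.21)(0.306)² = 0.1971 kg·m²; centre at d = 0.386 m, so I = I_cm + Md² gives I = 0.1971 + (4.21)(0.386)² = 0.82438 kg·m².
Total I = 0.11285 + 0.76613 + 0.82438 = 1.7033 kg·m².

1.70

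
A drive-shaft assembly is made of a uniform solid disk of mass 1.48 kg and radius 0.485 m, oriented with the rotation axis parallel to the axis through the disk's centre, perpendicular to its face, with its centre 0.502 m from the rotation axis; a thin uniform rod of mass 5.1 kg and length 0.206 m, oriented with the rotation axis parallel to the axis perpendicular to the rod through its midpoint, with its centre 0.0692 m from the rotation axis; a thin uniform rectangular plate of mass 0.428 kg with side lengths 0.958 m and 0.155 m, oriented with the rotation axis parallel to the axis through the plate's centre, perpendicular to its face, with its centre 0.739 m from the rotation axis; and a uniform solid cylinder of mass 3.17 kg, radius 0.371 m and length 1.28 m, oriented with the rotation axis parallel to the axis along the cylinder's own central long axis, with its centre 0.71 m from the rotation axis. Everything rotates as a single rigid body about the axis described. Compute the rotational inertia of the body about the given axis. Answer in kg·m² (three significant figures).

2.67

Solid disk: I_cm = (1/2)MR² = (1/2)(1.48)(0.485)² = 0.17407 kg·m²; centre at d = 0.502 m, so I = I_cm + Md² gives I = 0.17407 + (1.48)(0.502)² = 0.54703 kg·m².
Thin rod: I_cm = (1/12)ML² = (1/12)(5.1)(0.206)² = 0.018035 kg·m²; centre at d = 0.0692 m, so I = I_cm + Md² gives I = 0.018035 + (5.1)(0.0692)² = 0.042457 kg·m².
Rectangular plate: I_cm = (1/12)M(a²+b²) = (1/12)(0.428)[(0.958)² + (0.155)²] = 0.03359 kg·m²; centre at d = 0.739 m, so I = I_cm + Md² gives I = 0.03359 + (0.428)(0.739)² = 0.26733 kg·m².
Solid cylinder: I_cm = (1/2)MR² = (1/2)(3.17)(0.371)² = 0.21816 kg·m²; centre at d = 0.71 m, so I = I_cm + Md² gives I = 0.21816 + (3.17)(0.71)² = 1.8162 kg·m².
Total I = 0.54703 + 0.042457 + 0.26733 + 1.8162 = 2.673 kg·m².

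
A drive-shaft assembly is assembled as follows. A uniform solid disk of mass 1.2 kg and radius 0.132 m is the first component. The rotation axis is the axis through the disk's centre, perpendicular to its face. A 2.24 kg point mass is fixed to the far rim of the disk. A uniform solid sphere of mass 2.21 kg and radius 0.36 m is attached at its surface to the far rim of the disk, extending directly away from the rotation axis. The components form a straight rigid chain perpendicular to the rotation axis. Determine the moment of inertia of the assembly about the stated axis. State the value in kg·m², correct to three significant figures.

0.699

Solid disk: I_cm = (1/2)MR² = (1/2)(1.2)(0.132)² = 0.010454 kg·m²; axis through the centre, so I = 0.010454 kg·m².
Point mass: I_cm = 0; centre at d = 0.132 m, so I = I_cm + Md² gives I = 0 + (2.24)(0.132)² = 0.03903 kg·m².
Solid sphere: I_cm = (2/5)MR² = (2/5)(2.21)(0.36)² = 0.11457 kg·m²; centre at d = 0.132 + 0.36 = 0.492 m, so I = I_cm + Md² gives I = 0.11457 + (2.21)(0.492)² = 0.64953 kg·m².
Total I = 0.010454 + 0.03903 + 0.64953 = 0.69901 kg·m².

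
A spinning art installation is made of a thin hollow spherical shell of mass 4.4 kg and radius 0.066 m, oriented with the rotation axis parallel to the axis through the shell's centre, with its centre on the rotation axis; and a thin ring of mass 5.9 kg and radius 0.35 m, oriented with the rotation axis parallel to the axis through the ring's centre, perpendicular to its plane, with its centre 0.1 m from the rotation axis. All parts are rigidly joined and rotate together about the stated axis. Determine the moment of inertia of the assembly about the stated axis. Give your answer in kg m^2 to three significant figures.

0.795

Spherical shell: I_cm = (2/3)MR² = (2/3)(4.4)(0.066)² = 0.012778 kg m^2; axis through the centre, so I = 0.012778 kg m^2.
Thin ring: I_cm = MR² = (5.9)(0.35)² = 0.72275 kg m^2; centre at d = 0.1 m, so I = I_cm + Md² gives I = 0.72275 + (5.9)(0.1)² = 0.78175 kg m^2.
Total I = 0.012778 + 0.78175 = 0.79453 kg m^2.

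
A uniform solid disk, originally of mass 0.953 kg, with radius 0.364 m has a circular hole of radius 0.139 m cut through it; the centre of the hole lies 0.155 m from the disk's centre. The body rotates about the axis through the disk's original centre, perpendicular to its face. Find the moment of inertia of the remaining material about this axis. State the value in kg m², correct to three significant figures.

0.0585

Unpierced body about its centre: I₀ = (1/2)MR² = (1/2)(0.953)(0.364)² = 0.063134 kg m².
The removed disk has mass m = M·(r/R)² = (0.953)(0.139/0.364)² = 0.13897 kg (same uniform areal density).
Its moment of inertia about the rotation axis (parallel-axis theorem): I_hole = (1/2)mr² + md² = (1/2)(0.13897)(0.139)² + (0.13897)(0.155)² = 0.0046813 kg m².
Treating the hole as negative mass, I = I₀ − I_hole = 0.063134 − 0.0046813 = 0.058453 kg m².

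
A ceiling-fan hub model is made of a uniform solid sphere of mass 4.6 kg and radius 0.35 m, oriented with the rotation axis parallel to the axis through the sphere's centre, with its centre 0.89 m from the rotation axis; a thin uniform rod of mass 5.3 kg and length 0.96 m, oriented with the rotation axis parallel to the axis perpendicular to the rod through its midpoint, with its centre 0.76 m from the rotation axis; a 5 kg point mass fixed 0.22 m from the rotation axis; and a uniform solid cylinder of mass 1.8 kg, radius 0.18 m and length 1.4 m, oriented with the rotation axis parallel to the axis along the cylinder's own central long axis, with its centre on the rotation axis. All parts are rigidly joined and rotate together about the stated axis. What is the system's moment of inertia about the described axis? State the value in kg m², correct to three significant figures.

Solid sphere: I_cm = (2/5)MR² = (2/5)(4.6)(0.35)² = 0.2254 kg m²; centre at d = 0.89 m, so the parallel axis theorem gives I = 0.2254 + (4.6)(0.89)² = 3.8691 kg m².
Thin rod: I_cm = (1/12)ML² = (1/12)(5.3)(0.96)² = 0.40704 kg m²; centre at d = 0.76 m, so the parallel axis theorem gives I = 0.40704 + (5.3)(0.76)² = 3.4683 kg m².
Point mass: I_cm = 0; centre at d = 0.22 m, so the parallel axis theorem gives I = 0 + (5)(0.22)² = 0.242 kg m².
Solid cylinder: I_cm = (1/2)MR² = (1/2)(1.8)(0.18)² = 0.02916 kg m²; axis through the centre, so I = 0.02916 kg m².
Total I = 3.8691 + 3.4683 + 0.242 + 0.02916 = 7.6085 kg m².

7.61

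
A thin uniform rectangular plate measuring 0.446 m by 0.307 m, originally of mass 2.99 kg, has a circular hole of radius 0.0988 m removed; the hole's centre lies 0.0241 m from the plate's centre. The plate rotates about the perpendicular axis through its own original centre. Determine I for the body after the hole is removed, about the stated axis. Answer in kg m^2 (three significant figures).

Unpierced body about its centre: I₀ = (1/12)M(a²+b²) = (1/12)(2.99)[(0.446)² + (0.307)²] = 0.073047 kg m^2.
The removed disk has mass m = M·πr²/(ab) = (2.99)·π(0.0988)²/(0.446·0.307) = 0.66967 kg (same uniform areal density).
Its moment of inertia about the rotation axis (parallel-axis theorem): I_hole = (1/2)mr² + md² = (1/2)(0.66967)(0.0988)² + (0.66967)(0.0241)² = 0.0036574 kg m^2.
Treating the hole as negative mass, I = I₀ − I_hole = 0.073047 − 0.0036574 = 0.06939 kg m^2.

0.0694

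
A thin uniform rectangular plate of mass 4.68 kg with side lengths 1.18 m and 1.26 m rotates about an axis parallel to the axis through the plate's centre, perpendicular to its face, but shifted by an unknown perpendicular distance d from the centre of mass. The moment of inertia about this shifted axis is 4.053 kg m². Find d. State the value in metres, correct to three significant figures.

0.786

About the centre-of-mass axis, I_cm = (1/12)M(a²+b²) = (1/12)(4.68)[(1.18)² + (1.26)²] = 1.1622 kg m².
Parallel axis theorem: I = I_cm + Md², so Md² = 4.053 − 1.1622 = 2.8908 kg m².
d = √(2.8908 / 4.68) = 0.78593 m.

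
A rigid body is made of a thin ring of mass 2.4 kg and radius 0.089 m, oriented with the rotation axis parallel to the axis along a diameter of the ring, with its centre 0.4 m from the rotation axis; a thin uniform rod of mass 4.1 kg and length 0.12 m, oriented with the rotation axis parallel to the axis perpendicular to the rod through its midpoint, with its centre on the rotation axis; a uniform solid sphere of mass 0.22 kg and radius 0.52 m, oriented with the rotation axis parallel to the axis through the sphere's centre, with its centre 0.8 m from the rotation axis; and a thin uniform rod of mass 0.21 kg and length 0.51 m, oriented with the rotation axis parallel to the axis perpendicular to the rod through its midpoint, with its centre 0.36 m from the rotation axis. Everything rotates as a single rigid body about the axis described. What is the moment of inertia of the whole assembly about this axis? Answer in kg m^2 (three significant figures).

Thin ring: I_cm = (1/2)MR² = (1/2)(2.4)(0.089)² = 0.0095052 kg m^2; centre at d = 0.4 m, so I = I_cm + Md² gives I = 0.0095052 + (2.4)(0.4)² = 0.39351 kg m^2.
Thin rod: I_cm = (1/12)ML² = (1/12)(4.1)(0.12)² = 0.00492 kg m^2; axis through the centre, so I = 0.00492 kg m^2.
Solid sphere: I_cm = (2/5)MR² = (2/5)(0.22)(0.52)² = 0.023795 kg m^2; centre at d = 0.8 m, so I = I_cm + Md² gives I = 0.023795 + (0.22)(0.8)² = 0.1646 kg m^2.
Thin rod: I_cm = (1/12)ML² = (1/12)(0.21)(0.51)² = 0.0045517 kg m^2; centre at d = 0.36 m, so I = I_cm + Md² gives I = 0.0045517 + (0.21)(0.36)² = 0.031768 kg m^2.
Total I = 0.39351 + 0.00492 + 0.1646 + 0.031768 = 0.59479 kg m^2.

0.595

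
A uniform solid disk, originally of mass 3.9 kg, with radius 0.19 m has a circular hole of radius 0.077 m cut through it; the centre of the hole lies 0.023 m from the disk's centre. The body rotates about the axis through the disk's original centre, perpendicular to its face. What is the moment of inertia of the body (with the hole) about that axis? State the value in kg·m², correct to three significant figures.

Unpierced body about its centre: I₀ = (1/2)MR² = (1/2)(3.9)(0.19)² = 0.070395 kg·m².
The removed disk has mass m = M·(r/R)² = (3.9)(0.077/0.19)² = 0.64053 kg (same uniform areal density).
Its moment of inertia about the rotation axis (parallel-axis theorem): I_hole = (1/2)mr² + md² = (1/2)(0.64053)(0.077)² + (0.64053)(0.023)² = 0.0022377 kg·m².
Treating the hole as negative mass, I = I₀ − I_hole = 0.070395 − 0.0022377 = 0.068157 kg·m².

0.0682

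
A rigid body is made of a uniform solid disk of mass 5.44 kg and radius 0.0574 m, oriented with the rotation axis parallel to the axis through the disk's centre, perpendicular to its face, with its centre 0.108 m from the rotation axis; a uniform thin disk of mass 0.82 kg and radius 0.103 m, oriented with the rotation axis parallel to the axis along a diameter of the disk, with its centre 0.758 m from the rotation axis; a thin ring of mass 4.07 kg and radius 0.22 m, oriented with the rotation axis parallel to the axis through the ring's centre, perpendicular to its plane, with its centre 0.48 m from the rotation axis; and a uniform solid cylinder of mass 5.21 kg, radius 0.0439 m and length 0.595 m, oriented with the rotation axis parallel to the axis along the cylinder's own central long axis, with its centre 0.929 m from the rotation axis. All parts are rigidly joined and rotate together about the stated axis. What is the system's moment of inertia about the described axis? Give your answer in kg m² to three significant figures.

6.18

Solid disk: I_cm = (1/2)MR² = (1/2)(5.44)(0.0574)² = 0.0089617 kg m²; centre at d = 0.108 m, so the parallel axis theorem gives I = 0.0089617 + (5.44)(0.108)² = 0.072414 kg m².
Thin disk: I_cm = (1/4)MR² = (1/4)(0.82)(0.103)² = 0.0021748 kg m²; centre at d = 0.758 m, so the parallel axis theorem gives I = 0.0021748 + (0.82)(0.758)² = 0.47332 kg m².
Thin ring: I_cm = MR² = (4.07)(0.22)² = 0.19699 kg m²; centre at d = 0.48 m, so the parallel axis theorem gives I = 0.19699 + (4.07)(0.48)² = 1.1347 kg m².
Solid cylinder: I_cm = (1/2)MR² = (1/2)(5.21)(0.0439)² = 0.0050204 kg m²; centre at d = 0.929 m, so the parallel axis theorem gives I = 0.0050204 + (5.21)(0.929)² = 4.5015 kg m².
Total I = 0.072414 + 0.47332 + 1.1347 + 4.5015 = 6.1819 kg m².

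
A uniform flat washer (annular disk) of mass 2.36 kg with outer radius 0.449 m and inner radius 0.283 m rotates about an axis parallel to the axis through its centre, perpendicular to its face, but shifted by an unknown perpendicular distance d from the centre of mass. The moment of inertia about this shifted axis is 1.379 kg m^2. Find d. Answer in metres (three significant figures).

About the centre-of-mass axis, I_cm = (1/2)M(R²+r²) = (1/2)(2.36)[(0.449)² + (0.283)²] = 0.33239 kg m^2.
Parallel axis theorem: I = I_cm + Md², so Md² = 1.379 − 0.33239 = 1.0466 kg m^2.
d = √(1.0466 / 2.36) = 0.66594 m.

0.666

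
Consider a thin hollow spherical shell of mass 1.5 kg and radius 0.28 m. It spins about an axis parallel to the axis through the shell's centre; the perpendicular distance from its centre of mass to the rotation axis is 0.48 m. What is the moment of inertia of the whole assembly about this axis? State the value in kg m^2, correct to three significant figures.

I_cm = (2/3)MR² = (2/3)(1.5)(0.28)² = 0.0784 kg m^2; centre at d = 0.48 m, so I = I_cm + Md² gives I = 0.0784 + (1.5)(0.48)² = 0.424 kg m^2.

0.424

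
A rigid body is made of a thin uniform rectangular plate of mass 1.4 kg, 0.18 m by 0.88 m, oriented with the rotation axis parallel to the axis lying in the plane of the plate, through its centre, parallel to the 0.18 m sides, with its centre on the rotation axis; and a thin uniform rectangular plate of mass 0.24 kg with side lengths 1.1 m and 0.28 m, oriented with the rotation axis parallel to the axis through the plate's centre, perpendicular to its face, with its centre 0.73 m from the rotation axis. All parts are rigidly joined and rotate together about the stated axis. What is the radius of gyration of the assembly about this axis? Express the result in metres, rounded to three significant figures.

0.386

Rectangular plate: I_cm = (1/12)Mb² = (1/12)(1.4)(0.88)² = 0.090347 kg m^2; axis through the centre, so I = 0.090347 kg m^2.
Rectangular plate: I_cm = (1/12)M(a²+b²) = (1/12)(0.24)[(1.1)² + (0.28)²] = 0.025768 kg m^2; centre at d = 0.73 m, so the parallel axis theorem gives I = 0.025768 + (0.24)(0.73)² = 0.15366 kg m^2.
Total I = 0.24401 kg m^2; total mass M = 1.64 kg.
k = √(I/M) = √(0.24401/1.64) = 0.38573 m.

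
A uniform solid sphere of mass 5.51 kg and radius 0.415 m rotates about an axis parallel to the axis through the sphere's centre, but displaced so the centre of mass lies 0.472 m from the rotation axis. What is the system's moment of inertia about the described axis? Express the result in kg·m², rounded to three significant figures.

1.61

I_cm = (2/5)MR² = (2/5)(5.51)(0.415)² = 0.37958 kg·m²; centre at d = 0.472 m, so the parallel axis theorem gives I = 0.37958 + (5.51)(0.472)² = 1.6071 kg·m².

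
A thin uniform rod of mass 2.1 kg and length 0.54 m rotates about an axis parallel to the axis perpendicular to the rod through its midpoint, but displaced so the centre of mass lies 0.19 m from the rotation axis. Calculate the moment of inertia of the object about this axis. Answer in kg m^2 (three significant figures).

I_cm = (1/12)ML² = (1/12)(2.1)(0.54)² = 0.05103 kg m^2; centre at d = 0.19 m, so the parallel axis theorem gives I = 0.05103 + (2.1)(0.19)² = 0.12684 kg m^2.

0.127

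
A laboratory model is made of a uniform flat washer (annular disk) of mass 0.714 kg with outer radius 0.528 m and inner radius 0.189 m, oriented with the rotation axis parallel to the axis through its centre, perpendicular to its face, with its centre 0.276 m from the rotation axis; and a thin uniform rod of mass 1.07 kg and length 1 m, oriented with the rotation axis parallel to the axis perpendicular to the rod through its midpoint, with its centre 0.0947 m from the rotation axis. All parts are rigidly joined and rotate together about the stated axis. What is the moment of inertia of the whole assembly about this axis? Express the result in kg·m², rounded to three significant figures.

0.265

Annular disk: I_cm = (1/2)M(R²+r²) = (1/2)(0.714)[(0.528)² + (0.189)²] = 0.11228 kg·m²; centre at d = 0.276 m, so I = I_cm + Md² gives I = 0.11228 + (0.714)(0.276)² = 0.16667 kg·m².
Thin rod: I_cm = (1/12)ML² = (1/12)(1.07)(1)² = 0.089167 kg·m²; centre at d = 0.0947 m, so I = I_cm + Md² gives I = 0.089167 + (1.07)(0.0947)² = 0.098763 kg·m².
Total I = 0.16667 + 0.098763 = 0.26543 kg·m².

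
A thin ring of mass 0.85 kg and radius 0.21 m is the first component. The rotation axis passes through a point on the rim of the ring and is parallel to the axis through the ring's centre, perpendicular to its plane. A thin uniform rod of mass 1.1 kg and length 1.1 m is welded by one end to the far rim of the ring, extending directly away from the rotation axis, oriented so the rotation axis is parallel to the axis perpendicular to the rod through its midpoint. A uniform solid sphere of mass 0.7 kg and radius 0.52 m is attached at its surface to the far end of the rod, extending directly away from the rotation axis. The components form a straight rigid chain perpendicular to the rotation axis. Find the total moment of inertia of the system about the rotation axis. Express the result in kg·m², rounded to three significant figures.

4.21

Thin ring: I_cm = MR² = (0.85)(0.21)² = 0.037485 kg·m²; centre at d = 0.21 m, so the parallel axis theorem gives I = 0.037485 + (0.85)(0.21)² = 0.07497 kg·m².
Thin rod: I_cm = (1/12)ML² = (1/12)(1.1)(1.1)² = 0.11092 kg·m²; centre at d = 0.21 + 0.21 + 0.55 = 0.97 m, so the parallel axis theorem gives I = 0.11092 + (1.1)(0.97)² = 1.1459 kg·m².
Solid sphere: I_cm = (2/5)MR² = (2/5)(0.7)(0.52)² = 0.075712 kg·m²; centre at d = 0.21 + 0.21 + 0.55 + 0.55 + 0.52 = 2.04 m, so the parallel axis theorem gives I = 0.075712 + (0.7)(2.04)² = 2.9888 kg·m².
Total I = 0.07497 + 1.1459 + 2.9888 = 4.2097 kg·m².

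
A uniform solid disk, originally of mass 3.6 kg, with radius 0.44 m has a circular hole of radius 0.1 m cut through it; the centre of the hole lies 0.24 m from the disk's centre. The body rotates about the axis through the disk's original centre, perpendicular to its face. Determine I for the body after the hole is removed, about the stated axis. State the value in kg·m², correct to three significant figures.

Unpierced body about its centre: I₀ = (1/2)MR² = (1/2)(3.6)(0.44)² = 0.34848 kg·m².
The removed disk has mass m = M·(r/R)² = (3.6)(0.1/0.44)² = 0.18595 kg (same uniform areal density).
Its moment of inertia about the rotation axis (parallel-axis theorem): I_hole = (1/2)mr² + md² = (1/2)(0.18595)(0.1)² + (0.18595)(0.24)² = 0.01164 kg·m².
Treating the hole as negative mass, I = I₀ − I_hole = 0.34848 − 0.01164 = 0.33684 kg·m².

0.337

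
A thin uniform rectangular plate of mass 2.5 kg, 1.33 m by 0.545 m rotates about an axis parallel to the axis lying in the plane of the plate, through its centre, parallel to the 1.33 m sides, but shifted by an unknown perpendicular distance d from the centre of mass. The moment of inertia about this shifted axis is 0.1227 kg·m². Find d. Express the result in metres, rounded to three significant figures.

0.156

About the centre-of-mass axis, I_cm = (1/12)Mb² = (1/12)(2.5)(0.545)² = 0.06188 kg·m².
Parallel axis theorem: I = I_cm + Md², so Md² = 0.1227 − 0.06188 = 0.06082 kg·m².
d = √(0.06082 / 2.5) = 0.15597 m.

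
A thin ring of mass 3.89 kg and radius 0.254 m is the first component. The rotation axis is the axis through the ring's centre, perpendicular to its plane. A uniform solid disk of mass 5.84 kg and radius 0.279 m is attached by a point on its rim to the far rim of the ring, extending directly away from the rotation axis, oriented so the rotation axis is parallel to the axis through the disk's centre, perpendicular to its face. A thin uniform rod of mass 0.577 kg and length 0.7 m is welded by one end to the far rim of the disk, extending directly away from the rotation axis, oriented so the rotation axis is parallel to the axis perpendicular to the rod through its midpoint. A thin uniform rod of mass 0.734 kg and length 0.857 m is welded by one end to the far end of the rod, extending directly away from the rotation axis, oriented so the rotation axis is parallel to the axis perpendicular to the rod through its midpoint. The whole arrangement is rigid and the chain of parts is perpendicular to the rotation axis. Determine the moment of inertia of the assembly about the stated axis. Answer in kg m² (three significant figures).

5.75

Thin ring: I_cm = MR² = (3.89)(0.254)² = 0.25097 kg m²; axis through the centre, so I = 0.25097 kg m².
Solid disk: I_cm = (1/2)MR² = (1/2)(5.84)(0.279)² = 0.2273 kg m²; centre at d = 0.254 + 0.279 = 0.533 m, so I = I_cm + Md² gives I = 0.2273 + (5.84)(0.533)² = 1.8864 kg m².
Thin rod: I_cm = (1/12)ML² = (1/12)(0.577)(0.7)² = 0.023561 kg m²; centre at d = 0.254 + 0.279 + 0.279 + 0.35 = 1.162 m, so I = I_cm + Md² gives I = 0.023561 + (0.577)(1.162)² = 0.80265 kg m².
Thin rod: I_cm = (1/12)ML² = (1/12)(0.734)(0.857)² = 0.044924 kg m²; centre at d = 0.254 + 0.279 + 0.279 + 0.35 + 0.35 + 0.4285 = 1.9405 m, so I = I_cm + Md² gives I = 0.044924 + (0.734)(1.9405)² = 2.8088 kg m².
Total I = 0.25097 + 1.8864 + 0.80265 + 2.8088 = 5.7488 kg m².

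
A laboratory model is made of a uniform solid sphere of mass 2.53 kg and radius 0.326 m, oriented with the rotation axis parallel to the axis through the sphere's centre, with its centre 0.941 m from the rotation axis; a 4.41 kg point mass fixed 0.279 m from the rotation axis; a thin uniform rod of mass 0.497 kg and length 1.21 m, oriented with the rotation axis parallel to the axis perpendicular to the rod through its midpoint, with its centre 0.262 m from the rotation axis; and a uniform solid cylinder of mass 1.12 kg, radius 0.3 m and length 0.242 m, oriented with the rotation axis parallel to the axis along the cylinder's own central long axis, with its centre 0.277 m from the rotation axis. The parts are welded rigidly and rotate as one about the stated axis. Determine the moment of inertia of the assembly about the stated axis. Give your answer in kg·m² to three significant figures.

2.92

Solid sphere: I_cm = (2/5)MR² = (2/5)(2.53)(0.326)² = 0.10755 kg·m²; centre at d = 0.941 m, so the parallel axis theorem gives I = 0.10755 + (2.53)(0.941)² = 2.3478 kg·m².
Point mass: I_cm = 0; centre at d = 0.279 m, so the parallel axis theorem gives I = 0 + (4.41)(0.279)² = 0.34328 kg·m².
Thin rod: I_cm = (1/12)ML² = (1/12)(0.497)(1.21)² = 0.060638 kg·m²; centre at d = 0.262 m, so the parallel axis theorem gives I = 0.060638 + (0.497)(0.262)² = 0.094754 kg·m².
Solid cylinder: I_cm = (1/2)MR² = (1/2)(1.12)(0.3)² = 0.0504 kg·m²; centre at d = 0.277 m, so the parallel axis theorem gives I = 0.0504 + (1.12)(0.277)² = 0.13634 kg·m².
Total I = 2.3478 + 0.34328 + 0.094754 + 0.13634 = 2.9222 kg·m².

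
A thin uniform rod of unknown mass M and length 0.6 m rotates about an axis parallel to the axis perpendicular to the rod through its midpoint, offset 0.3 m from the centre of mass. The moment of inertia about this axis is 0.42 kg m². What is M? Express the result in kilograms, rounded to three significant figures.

I = I_cm + Md² = (1/12)ML² + Md² = M·[0.0833333·(0.6)² + (0.3)²] = M·0.12.
So M = 0.42 / 0.12 = 3.5 kg.

3.50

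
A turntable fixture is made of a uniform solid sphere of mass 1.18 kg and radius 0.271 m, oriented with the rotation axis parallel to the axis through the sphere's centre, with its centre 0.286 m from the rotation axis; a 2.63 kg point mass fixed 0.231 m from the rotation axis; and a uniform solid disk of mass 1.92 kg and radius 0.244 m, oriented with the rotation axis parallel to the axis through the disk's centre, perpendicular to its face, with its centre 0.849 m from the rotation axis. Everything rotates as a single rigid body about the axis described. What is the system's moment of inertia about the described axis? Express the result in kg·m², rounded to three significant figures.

Solid sphere: I_cm = (2/5)MR² = (2/5)(1.18)(0.271)² = 0.034664 kg·m²; centre at d = 0.286 m, so the parallel axis theorem gives I = 0.034664 + (1.18)(0.286)² = 0.13118 kg·m².
Point mass: I_cm = 0; centre at d = 0.231 m, so the parallel axis theorem gives I = 0 + (2.63)(0.231)² = 0.14034 kg·m².
Solid disk: I_cm = (1/2)MR² = (1/2)(1.92)(0.244)² = 0.057155 kg·m²; centre at d = 0.849 m, so the parallel axis theorem gives I = 0.057155 + (1.92)(0.849)² = 1.4411 kg·m².
Total I = 0.13118 + 0.14034 + 1.4411 = 1.7126 kg·m².

1.71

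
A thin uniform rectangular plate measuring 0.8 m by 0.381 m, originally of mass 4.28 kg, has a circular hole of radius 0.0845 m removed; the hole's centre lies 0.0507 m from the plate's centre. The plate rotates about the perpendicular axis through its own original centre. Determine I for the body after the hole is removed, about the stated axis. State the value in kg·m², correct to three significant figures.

Unpierced body about its centre: I₀ = (1/12)M(a²+b²) = (1/12)(4.28)[(0.8)² + (0.381)²] = 0.28004 kg·m².
The removed disk has mass m = M·πr²/(ab) = (4.28)·π(0.0845)²/(0.8·0.381) = 0.31499 kg (same uniform areal density).
Its moment of inertia about the rotation axis (parallel-axis theorem): I_hole = (1/2)mr² + md² = (1/2)(0.31499)(0.0845)² + (0.31499)(0.0507)² = 0.0019342 kg·m².
Treating the hole as negative mass, I = I₀ − I_hole = 0.28004 − 0.0019342 = 0.27811 kg·m².

0.278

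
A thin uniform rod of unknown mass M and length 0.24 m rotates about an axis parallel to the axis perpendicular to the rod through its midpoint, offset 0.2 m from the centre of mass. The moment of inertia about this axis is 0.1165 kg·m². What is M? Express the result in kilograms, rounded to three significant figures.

I = I_cm + Md² = (1/12)ML² + Md² = M·[0.0833333·(0.24)² + (0.2)²] = M·0.0448.
So M = 0.1165 / 0.0448 = 2.6004 kg.

2.60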